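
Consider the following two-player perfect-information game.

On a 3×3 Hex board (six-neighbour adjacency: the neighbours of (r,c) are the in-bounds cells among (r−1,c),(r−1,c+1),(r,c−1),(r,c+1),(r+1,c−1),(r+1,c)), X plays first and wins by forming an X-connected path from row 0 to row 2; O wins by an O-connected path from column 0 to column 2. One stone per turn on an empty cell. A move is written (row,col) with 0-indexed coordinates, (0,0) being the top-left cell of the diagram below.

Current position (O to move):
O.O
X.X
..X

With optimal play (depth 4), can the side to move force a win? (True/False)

p1 O@[O.O/X.X/..X]: (0,1)[OOO/X.X/..X]+1* (1,1)[O.O/XOX/..X]+1 (2,0)[O.O/X.X/O.X]+1 (2,1)[O.O/X.X/.OX]-1
p2 X@[OOO/X.X/..X] terminal -1; root [O.O/X.X/..X] d4

O winning at [O.O/X.X/..X]: True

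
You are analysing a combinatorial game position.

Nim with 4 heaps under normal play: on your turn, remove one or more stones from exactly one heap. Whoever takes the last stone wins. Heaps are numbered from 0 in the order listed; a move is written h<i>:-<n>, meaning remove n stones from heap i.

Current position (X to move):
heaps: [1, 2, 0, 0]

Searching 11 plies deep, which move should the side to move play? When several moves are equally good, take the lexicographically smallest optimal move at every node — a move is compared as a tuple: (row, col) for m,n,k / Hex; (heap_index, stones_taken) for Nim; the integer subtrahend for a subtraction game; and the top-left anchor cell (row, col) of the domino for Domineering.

p1 X@[(1,2,0,0)]: h0:-1[(0,2,0,0)]-1 h1:-1[(1,1,0,0)]+1* h1:-2[(1,0,0,0)]-1
p2 O@[(1,1,0,0)]: h0:-1[(0,1,0,0)]-1* h1:-1[(1,0,0,0)]-1
p3 X@[(0,1,0,0)]: h1:-1[(0,0,0,0)]+1*
p4 O@[(0,0,0,0)] terminal -1; root [(1,2,0,0)] d11

X's best at [(1,2,0,0)]: h1:-1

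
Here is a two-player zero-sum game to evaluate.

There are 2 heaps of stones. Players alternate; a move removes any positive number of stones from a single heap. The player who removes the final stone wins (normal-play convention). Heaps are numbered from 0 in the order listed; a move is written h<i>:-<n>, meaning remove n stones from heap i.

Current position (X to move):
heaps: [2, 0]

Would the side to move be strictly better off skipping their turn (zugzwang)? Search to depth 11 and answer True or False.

p1 X@[(2,0)]: h0:-1[(1,0)]-1 h0:-2[(0,0)]+1*
p2 O@[(0,0)] terminal -1; root [(2,0)] d11
pass branch (O moves first from the same position):
  | p1 O@[(2,0)]: h0:-1[(1,0)]-1 h0:-2[(0,0)]+1*
  | p2 X@[(0,0)] terminal -1; root [(2,0)] d11
X moving scores +1; X passing scores -1

zugzwang((2,0), X) = False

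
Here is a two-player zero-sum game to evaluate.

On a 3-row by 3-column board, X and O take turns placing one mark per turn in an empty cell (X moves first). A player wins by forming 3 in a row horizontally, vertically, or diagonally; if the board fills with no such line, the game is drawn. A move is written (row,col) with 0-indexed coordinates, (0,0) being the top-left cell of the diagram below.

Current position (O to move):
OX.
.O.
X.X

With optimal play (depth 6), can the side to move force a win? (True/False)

O winning at [OX./.O./X.X]: False

p1 O@[OX./.O./X.X]: (0,2)[OXO/.O./X.X]-1 (1,0)[OX./OO./X.X]-1 (1,2)[OX./.OO/X.X]-1 (2,1)[OX./.O./XOX]+0*
p2 X@[OX./.O./XOX]: (0,2)[OXX/.O./XOX]+0* (1,0)[OX./XO./XOX]+0 (1,2)[OX./.OX/XOX]+0
p3 O@[OXX/.O./XOX]: (1,0)[OXX/OO./XOX]-1 (1,2)[OXX/.OO/XOX]+0*
p4 X@[OXX/.OO/XOX]: (1,0)[OXX/XOO/XOX]+0*
p5 O@[OXX/XOO/XOX] terminal +0; root [OX./.O./X.X] d6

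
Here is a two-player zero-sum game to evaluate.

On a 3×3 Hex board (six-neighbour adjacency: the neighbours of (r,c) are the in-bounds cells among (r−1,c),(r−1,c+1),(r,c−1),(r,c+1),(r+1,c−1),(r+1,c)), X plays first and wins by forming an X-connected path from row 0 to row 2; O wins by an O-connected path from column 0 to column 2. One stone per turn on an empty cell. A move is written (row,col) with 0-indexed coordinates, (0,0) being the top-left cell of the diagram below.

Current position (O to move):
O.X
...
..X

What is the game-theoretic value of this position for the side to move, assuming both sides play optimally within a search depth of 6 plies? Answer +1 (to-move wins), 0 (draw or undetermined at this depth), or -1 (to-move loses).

value(O.X/.../..X, O) = -1

ply 1, O at O.X/.../..X | (0,1)=-1→OOX/.../..X*; (1,0)=-1→O.X/O../..X; (1,1)=-1→O.X/.O./..X; (1,2)=-1→O.X/..O/..X; (2,0)=-1→O.X/.../O.X; (2,1)=-1→O.X/.../.OX
ply 2, X at OOX/.../..X | (1,0)=+1→OOX/X../..X*; (1,1)=+1→OOX/.X./..X; (1,2)=+1→OOX/..X/..X; (2,0)=+1→OOX/.../X.X; (2,1)=+1→OOX/.../.XX
ply 3, O at OOX/X../..X | (1,1)=-1→OOX/XO./..X*; (1,2)=-1→OOX/X.O/..X; (2,0)=-1→OOX/X../O.X; (2,1)=-1→OOX/X../.OX
ply 4, X at OOX/XO./..X | (1,2)=+1→OOX/XOX/..X*; (2,0)=-1→OOX/XO./X.X; (2,1)=-1→OOX/XO./.XX
ply 5: OOX/XOX/..X is terminal -1 (O); from O.X/.../..X depth 6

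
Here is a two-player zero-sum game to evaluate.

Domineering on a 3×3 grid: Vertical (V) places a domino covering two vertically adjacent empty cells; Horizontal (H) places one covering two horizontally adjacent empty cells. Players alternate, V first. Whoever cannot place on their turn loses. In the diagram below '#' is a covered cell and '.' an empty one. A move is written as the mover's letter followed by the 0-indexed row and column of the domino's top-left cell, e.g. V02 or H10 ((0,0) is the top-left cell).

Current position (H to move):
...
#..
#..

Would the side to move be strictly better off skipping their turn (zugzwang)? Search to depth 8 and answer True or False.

[.../#../#..] H move#1: H00:-1/##./#../#.., H01:-1/.##/#../#.., H11:+1/.../###/#..*, H21:-1/.../#../###
[.../###/#..] end (terminal -1, V#2); searched .../#../#.. to 8
if H skipped the turn, V would face:
~ [.../#../#..] V move#1: V01:+1/.#./##./#..*, V02:+1/..#/#.#/#.., V11:+1/.../##./##., V12:+1/.../#.#/#.#
~ [.#./##./#..] H move#2: H21:-1/.#./##./###*
~ [.#./##./###] V move#3: V02:+1/.##/###/###*
~ [.##/###/###] end (terminal -1, H#4); searched .../#../#.. to 8
compare (H): move=+1 vs pass=-1

zugzwang(.../#../#.., H) = False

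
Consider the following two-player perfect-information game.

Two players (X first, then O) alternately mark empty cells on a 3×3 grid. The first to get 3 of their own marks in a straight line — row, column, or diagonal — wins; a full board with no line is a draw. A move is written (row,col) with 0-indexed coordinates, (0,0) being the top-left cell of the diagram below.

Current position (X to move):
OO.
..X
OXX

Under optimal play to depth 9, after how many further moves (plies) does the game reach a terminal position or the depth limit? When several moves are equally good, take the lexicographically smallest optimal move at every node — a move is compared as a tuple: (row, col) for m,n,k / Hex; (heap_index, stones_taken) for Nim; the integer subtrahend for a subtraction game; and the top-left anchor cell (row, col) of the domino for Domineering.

p1 X@[OO./..X/OXX]: (0,2)[OOX/..X/OXX]+1* (1,0)[OO./X.X/OXX]-1 (1,1)[OO./.XX/OXX]-1
p2 O@[OOX/..X/OXX] terminal -1; root [OO./..X/OXX] d9

PV length from [OO./..X/OXX]: 1 ply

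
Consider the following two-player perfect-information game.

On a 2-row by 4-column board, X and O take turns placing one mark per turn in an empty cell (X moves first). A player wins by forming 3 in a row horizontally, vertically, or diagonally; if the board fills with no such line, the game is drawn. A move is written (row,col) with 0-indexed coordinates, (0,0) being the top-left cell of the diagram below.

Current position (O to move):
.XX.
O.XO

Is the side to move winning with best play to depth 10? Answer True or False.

O winning at [.XX./O.XO]: False

[.XX./O.XO] O move#1: (0,0):-1/OXX./O.XO*, (0,3):-1/.XXO/O.XO, (1,1):-1/.XX./OOXO
[OXX./O.XO] X move#2: (0,3):+1/OXXX/O.XO*, (1,1):+0/OXX./OXXO
[OXXX/O.XO] end (terminal -1, O#3); searched .XX./O.XO to 10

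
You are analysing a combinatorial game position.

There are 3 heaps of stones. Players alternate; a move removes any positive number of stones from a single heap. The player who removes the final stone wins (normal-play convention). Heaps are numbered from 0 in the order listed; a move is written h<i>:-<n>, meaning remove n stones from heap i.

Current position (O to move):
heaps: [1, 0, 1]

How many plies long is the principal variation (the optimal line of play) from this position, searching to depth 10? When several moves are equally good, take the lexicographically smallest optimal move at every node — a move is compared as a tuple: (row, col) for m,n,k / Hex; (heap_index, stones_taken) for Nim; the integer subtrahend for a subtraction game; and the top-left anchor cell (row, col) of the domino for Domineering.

PV length from [(1,0,1)]: 2 plies

ply 1, O at (1,0,1) | h0:-1=-1→(0,0,1)*; h2:-1=-1→(1,0,0)
ply 2, X at (0,0,1) | h2:-1=+1→(0,0,0)*
ply 3: (0,0,0) is terminal -1 (O); from (1,0,1) depth 10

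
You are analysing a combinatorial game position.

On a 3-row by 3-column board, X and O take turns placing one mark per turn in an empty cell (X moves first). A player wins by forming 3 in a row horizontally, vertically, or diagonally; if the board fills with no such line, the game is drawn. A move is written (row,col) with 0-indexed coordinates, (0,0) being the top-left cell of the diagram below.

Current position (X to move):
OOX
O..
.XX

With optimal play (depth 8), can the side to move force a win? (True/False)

ply 1, X at OOX/O../.XX | (1,1)=-1→OOX/OX./.XX; (1,2)=+1→OOX/O.X/.XX*; (2,0)=+1→OOX/O../XXX
ply 2: OOX/O.X/.XX is terminal -1 (O); from OOX/O../.XX depth 8

X winning at [OOX/O../.XX]: True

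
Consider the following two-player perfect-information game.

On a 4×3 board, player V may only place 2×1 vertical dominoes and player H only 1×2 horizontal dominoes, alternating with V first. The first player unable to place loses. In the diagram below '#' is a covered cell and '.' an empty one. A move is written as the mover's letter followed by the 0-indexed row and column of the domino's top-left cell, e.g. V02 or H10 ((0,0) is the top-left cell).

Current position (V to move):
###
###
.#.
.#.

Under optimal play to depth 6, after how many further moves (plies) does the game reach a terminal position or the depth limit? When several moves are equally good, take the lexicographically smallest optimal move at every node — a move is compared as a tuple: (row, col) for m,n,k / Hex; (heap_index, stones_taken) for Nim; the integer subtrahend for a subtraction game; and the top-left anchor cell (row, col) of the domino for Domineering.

PV length from [###/###/.#./.#.]: 1 ply

ply 1, V at ###/###/.#./.#. | V20=+1→###/###/##./##.*; V22=+1→###/###/.##/.##
ply 2: ###/###/##./##. is terminal -1 (H); from ###/###/.#./.#. depth 6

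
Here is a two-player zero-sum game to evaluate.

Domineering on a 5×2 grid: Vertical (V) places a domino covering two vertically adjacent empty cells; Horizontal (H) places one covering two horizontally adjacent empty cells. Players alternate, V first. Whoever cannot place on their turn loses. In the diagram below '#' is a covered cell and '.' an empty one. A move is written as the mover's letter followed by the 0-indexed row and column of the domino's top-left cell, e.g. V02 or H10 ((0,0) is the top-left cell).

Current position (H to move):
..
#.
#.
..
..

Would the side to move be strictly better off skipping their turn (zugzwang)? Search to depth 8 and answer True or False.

[../#./#./../..] H move#1: H00:-1/##/#./#./../.., H30:+1/../#./#./##/..*, H40:+1/../#./#./../##
[../#./#./##/..] V move#2: V01:-1/.#/##/#./##/..*, V11:-1/../##/##/##/..
[.#/##/#./##/..] H move#3: H40:+1/.#/##/#./##/##*
[.#/##/#./##/##] end (terminal -1, V#4); searched ../#./#./../.. to 8
pass branch (V moves first from the same position):
  | [../#./#./../..] V move#1: V01:-1/.#/##/#./../.., V11:-1/../##/##/../.., V21:+1/../#./##/.#/..*, V30:+1/../#./#./#./#., V31:+1/../#./#./.#/.#
  | [../#./##/.#/..] H move#2: H00:-1/##/#./##/.#/..*, H40:-1/../#./##/.#/##
  | [##/#./##/.#/..] V move#3: V30:+1/##/#./##/##/#.*
  | [##/#./##/##/#.] end (terminal -1, H#4); searched ../#./#./../.. to 8
H moving scores +1; H passing scores -1

zugzwang(../#./#./../.., H) = False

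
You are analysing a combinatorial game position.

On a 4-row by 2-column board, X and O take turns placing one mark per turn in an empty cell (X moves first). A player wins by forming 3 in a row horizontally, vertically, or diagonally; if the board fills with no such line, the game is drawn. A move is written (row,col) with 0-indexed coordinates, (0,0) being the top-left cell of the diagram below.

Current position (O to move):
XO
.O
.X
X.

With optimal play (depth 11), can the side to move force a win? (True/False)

O winning at [XO/.O/.X/X.]: False

p1 O@[XO/.O/.X/X.]: (1,0)[XO/OO/.X/X.]+0* (2,0)[XO/.O/OX/X.]+0 (3,1)[XO/.O/.X/XO]+0
p2 X@[XO/OO/.X/X.]: (2,0)[XO/OO/XX/X.]+0* (3,1)[XO/OO/.X/XX]+0
p3 O@[XO/OO/XX/X.]: (3,1)[XO/OO/XX/XO]+0*
p4 X@[XO/OO/XX/XO] terminal +0; root [XO/.O/.X/X.] d11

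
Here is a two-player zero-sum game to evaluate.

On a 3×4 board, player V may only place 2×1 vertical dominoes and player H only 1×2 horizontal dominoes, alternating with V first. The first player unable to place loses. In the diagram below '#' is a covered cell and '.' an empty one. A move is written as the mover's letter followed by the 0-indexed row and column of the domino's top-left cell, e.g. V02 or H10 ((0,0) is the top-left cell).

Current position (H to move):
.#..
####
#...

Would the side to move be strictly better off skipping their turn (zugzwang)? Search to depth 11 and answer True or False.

zugzwang(.#../####/#..., H) = False

ply 1, H at .#../####/#... | H02=+1→.###/####/#...*; H21=+1→.#../####/###.; H22=+1→.#../####/#.##
ply 2: .###/####/#... is terminal -1 (V); from .#../####/#... depth 11
if H skipped the turn, V would face:
~ ply 1: .#../####/#... is terminal -1 (V); from .#../####/#... depth 11
compare (H): move=+1 vs pass=+1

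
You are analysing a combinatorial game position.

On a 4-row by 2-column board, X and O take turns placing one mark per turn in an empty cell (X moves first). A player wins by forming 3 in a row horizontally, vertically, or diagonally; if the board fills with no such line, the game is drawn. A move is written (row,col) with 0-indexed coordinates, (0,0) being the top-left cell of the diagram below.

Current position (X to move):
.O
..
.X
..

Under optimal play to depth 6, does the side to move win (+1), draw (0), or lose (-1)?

ply 1, X at .O/../.X/.. | (0,0)=+0→XO/../.X/..*; (1,0)=+0→.O/X./.X/..; (1,1)=+0→.O/.X/.X/..; (2,0)=+0→.O/../XX/..; (3,0)=+0→.O/../.X/X.; (3,1)=+0→.O/../.X/.X
ply 2, O at XO/../.X/.. | (1,0)=+0→XO/O./.X/..*; (1,1)=+0→XO/.O/.X/..; (2,0)=+0→XO/../OX/..; (3,0)=+0→XO/../.X/O.; (3,1)=+0→XO/../.X/.O
ply 3, X at XO/O./.X/.. | (1,1)=+0→XO/OX/.X/..*; (2,0)=+0→XO/O./XX/..; (3,0)=+0→XO/O./.X/X.; (3,1)=+0→XO/O./.X/.X
ply 4, O at XO/OX/.X/.. | (2,0)=-1→XO/OX/OX/..; (3,0)=-1→XO/OX/.X/O.; (3,1)=+0→XO/OX/.X/.O*
ply 5, X at XO/OX/.X/.O | (2,0)=+0→XO/OX/XX/.O*; (3,0)=+0→XO/OX/.X/XO
ply 6, O at XO/OX/XX/.O | (3,0)=+0→XO/OX/XX/OO*
ply 7: XO/OX/XX/OO is terminal +0 (X); from .O/../.X/.. depth 6

value(.O/../.X/.., X) = 0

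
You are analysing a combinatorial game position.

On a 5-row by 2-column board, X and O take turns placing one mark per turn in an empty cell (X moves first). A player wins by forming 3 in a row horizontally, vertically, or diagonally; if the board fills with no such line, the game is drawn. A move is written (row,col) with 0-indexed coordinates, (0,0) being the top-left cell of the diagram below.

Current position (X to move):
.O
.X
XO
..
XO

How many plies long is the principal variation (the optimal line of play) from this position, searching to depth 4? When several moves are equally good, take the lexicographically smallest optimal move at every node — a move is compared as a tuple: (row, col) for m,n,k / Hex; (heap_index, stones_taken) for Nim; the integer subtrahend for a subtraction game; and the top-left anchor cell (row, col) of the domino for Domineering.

PV length from [.O/.X/XO/../XO]: 1 ply

p1 X@[.O/.X/XO/../XO]: (0,0)[XO/.X/XO/../XO]-1 (1,0)[.O/XX/XO/../XO]-1 (3,0)[.O/.X/XO/X./XO]+1* (3,1)[.O/.X/XO/.X/XO]+0
p2 O@[.O/.X/XO/X./XO] terminal -1; root [.O/.X/XO/../XO] d4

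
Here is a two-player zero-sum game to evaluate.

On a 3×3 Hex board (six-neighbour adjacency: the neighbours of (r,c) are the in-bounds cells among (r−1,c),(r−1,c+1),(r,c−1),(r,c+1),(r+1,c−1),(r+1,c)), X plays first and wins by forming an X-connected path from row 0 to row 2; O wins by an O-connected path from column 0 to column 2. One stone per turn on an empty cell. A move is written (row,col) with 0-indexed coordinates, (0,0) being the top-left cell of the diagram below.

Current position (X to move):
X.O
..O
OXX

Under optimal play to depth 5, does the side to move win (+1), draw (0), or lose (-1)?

p1 X@[X.O/..O/OXX]: (0,1)[XXO/..O/OXX]-1 (1,0)[X.O/X.O/OXX]-1 (1,1)[X.O/.XO/OXX]+1*
p2 O@[X.O/.XO/OXX]: (0,1)[XOO/.XO/OXX]-1* (1,0)[X.O/OXO/OXX]-1
p3 X@[XOO/.XO/OXX]: (1,0)[XOO/XXO/OXX]+1*
p4 O@[XOO/XXO/OXX] terminal -1; root [X.O/..O/OXX] d5

value(X.O/..O/OXX, X) = +1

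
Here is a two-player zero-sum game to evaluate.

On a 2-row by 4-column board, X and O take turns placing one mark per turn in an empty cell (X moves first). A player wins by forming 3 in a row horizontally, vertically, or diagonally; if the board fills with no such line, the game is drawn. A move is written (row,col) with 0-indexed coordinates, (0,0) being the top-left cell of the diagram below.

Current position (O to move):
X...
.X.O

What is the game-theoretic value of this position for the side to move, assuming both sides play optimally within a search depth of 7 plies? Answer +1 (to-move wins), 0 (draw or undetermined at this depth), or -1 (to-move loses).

value(X.../.X.O, O) = 0

ply 1, O at X.../.X.O | (0,1)=+0→XO../.X.O*; (0,2)=+0→X.O./.X.O; (0,3)=+0→X..O/.X.O; (1,0)=+0→X.../OX.O; (1,2)=+0→X.../.XOO
ply 2, X at XO../.X.O | (0,2)=+0→XOX./.X.O*; (0,3)=+0→XO.X/.X.O; (1,0)=+0→XO../XX.O; (1,2)=+0→XO../.XXO
ply 3, O at XOX./.X.O | (0,3)=+0→XOXO/.X.O*; (1,0)=+0→XOX./OX.O; (1,2)=+0→XOX./.XOO
ply 4, X at XOXO/.X.O | (1,0)=+0→XOXO/XX.O*; (1,2)=+0→XOXO/.XXO
ply 5, O at XOXO/XX.O | (1,2)=+0→XOXO/XXOO*
ply 6: XOXO/XXOO is terminal +0 (X); from X.../.X.O depth 7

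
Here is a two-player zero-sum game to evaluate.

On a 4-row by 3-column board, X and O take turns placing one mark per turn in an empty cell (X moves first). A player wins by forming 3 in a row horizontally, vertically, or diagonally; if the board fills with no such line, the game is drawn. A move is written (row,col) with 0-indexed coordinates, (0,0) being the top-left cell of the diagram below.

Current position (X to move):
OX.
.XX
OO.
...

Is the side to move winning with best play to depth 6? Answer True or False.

X winning at [OX./.XX/OO./...]: True

[OX./.XX/OO./...] X move#1: (0,2):-1/OXX/.XX/OO./..., (1,0):+1/OX./XXX/OO./...*, (2,2):-1/OX./.XX/OOX/..., (3,0):-1/OX./.XX/OO./X.., (3,1):-1/OX./.XX/OO./.X., (3,2):-1/OX./.XX/OO./..X
[OX./XXX/OO./...] end (terminal -1, O#2); searched OX./.XX/OO./... to 6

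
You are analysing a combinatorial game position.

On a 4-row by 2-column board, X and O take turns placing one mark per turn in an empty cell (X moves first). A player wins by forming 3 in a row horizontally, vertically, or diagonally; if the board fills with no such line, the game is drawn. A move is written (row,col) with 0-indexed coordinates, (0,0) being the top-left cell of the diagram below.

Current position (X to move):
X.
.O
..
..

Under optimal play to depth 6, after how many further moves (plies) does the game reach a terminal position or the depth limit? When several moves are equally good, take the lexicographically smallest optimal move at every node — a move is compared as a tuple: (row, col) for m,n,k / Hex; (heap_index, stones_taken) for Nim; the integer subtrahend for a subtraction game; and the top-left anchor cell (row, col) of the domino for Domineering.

PV length from [X./.O/../..]: 6 plies

ply 1, X at X./.O/../.. | (0,1)=+0→XX/.O/../..*; (1,0)=+0→X./XO/../..; (2,0)=+0→X./.O/X./..; (2,1)=+0→X./.O/.X/..; (3,0)=-1→X./.O/../X.; (3,1)=+0→X./.O/../.X
ply 2, O at XX/.O/../.. | (1,0)=+0→XX/OO/../..*; (2,0)=+0→XX/.O/O./..; (2,1)=+0→XX/.O/.O/..; (3,0)=+0→XX/.O/../O.; (3,1)=+0→XX/.O/../.O
ply 3, X at XX/OO/../.. | (2,0)=+0→XX/OO/X./..*; (2,1)=+0→XX/OO/.X/..; (3,0)=+0→XX/OO/../X.; (3,1)=+0→XX/OO/../.X
ply 4, O at XX/OO/X./.. | (2,1)=+0→XX/OO/XO/..*; (3,0)=+0→XX/OO/X./O.; (3,1)=+0→XX/OO/X./.O
ply 5, X at XX/OO/XO/.. | (3,0)=-1→XX/OO/XO/X.; (3,1)=+0→XX/OO/XO/.X*
ply 6, O at XX/OO/XO/.X | (3,0)=+0→XX/OO/XO/OX*
ply 7: XX/OO/XO/OX is terminal +0 (X); from X./.O/../.. depth 6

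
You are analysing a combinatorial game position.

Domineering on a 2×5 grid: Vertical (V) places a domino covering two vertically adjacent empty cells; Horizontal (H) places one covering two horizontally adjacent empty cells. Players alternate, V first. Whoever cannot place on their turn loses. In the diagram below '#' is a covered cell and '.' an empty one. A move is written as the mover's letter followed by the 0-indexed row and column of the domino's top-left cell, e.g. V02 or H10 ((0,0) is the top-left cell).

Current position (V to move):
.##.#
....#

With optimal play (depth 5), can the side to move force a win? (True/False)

V winning at [.##.#/....#]: False

ply 1, V at .##.#/....# | V00=-1→###.#/#...#*; V03=-1→.####/...##
ply 2, H at ###.#/#...# | H11=-1→###.#/###.#; H12=+1→###.#/#.###*
ply 3: ###.#/#.### is terminal -1 (V); from .##.#/....# depth 5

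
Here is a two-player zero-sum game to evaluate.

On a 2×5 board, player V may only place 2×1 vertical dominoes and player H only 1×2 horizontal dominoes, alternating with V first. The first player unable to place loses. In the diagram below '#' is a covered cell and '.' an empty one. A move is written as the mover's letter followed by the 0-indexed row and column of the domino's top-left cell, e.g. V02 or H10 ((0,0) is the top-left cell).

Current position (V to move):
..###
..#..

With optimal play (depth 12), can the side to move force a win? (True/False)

V winning at [..###/..#..]: True

ply 1, V at ..###/..#.. | V00=+1→#.###/#.#..*; V01=+1→.####/.##..
ply 2, H at #.###/#.#.. | H13=-1→#.###/#.###*
ply 3, V at #.###/#.### | V01=+1→#####/#####*
ply 4: #####/##### is terminal -1 (H); from ..###/..#.. depth 12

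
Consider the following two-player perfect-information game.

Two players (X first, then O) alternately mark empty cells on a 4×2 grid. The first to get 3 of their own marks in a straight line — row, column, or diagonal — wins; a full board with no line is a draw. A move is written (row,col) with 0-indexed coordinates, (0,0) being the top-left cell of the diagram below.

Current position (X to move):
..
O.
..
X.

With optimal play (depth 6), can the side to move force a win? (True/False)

[../O./../X.] X move#1: (0,0):+0/X./O./../X.*, (0,1):+0/.X/O./../X., (1,1):+0/../OX/../X., (2,0):+0/../O./X./X., (2,1):+0/../O./.X/X., (3,1):+0/../O./../XX
[X./O./../X.] O move#2: (0,1):+0/XO/O./../X.*, (1,1):+0/X./OO/../X., (2,0):+0/X./O./O./X., (2,1):+0/X./O./.O/X., (3,1):+0/X./O./../XO
[XO/O./../X.] X move#3: (1,1):+0/XO/OX/../X.*, (2,0):+0/XO/O./X./X., (2,1):+0/XO/O./.X/X., (3,1):+0/XO/O./../XX
[XO/OX/../X.] O move#4: (2,0):+0/XO/OX/O./X.*, (2,1):+0/XO/OX/.O/X., (3,1):+0/XO/OX/../XO
[XO/OX/O./X.] X move#5: (2,1):+0/XO/OX/OX/X.*, (3,1):+0/XO/OX/O./XX
[XO/OX/OX/X.] O move#6: (3,1):+0/XO/OX/OX/XO*
[XO/OX/OX/XO] end (terminal +0, X#7); searched ../O./../X. to 6

X winning at [../O./../X.]: False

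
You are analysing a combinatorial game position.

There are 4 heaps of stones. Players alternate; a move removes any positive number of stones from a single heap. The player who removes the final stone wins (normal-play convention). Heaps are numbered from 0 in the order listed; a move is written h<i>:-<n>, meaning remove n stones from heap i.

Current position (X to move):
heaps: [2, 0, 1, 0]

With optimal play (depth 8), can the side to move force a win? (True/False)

p1 X@[(2,0,1,0)]: h0:-1[(1,0,1,0)]+1* h0:-2[(0,0,1,0)]-1 h2:-1[(2,0,0,0)]-1
p2 O@[(1,0,1,0)]: h0:-1[(0,0,1,0)]-1* h2:-1[(1,0,0,0)]-1
p3 X@[(0,0,1,0)]: h2:-1[(0,0,0,0)]+1*
p4 O@[(0,0,0,0)] terminal -1; root [(2,0,1,0)] d8

X winning at [(2,0,1,0)]: True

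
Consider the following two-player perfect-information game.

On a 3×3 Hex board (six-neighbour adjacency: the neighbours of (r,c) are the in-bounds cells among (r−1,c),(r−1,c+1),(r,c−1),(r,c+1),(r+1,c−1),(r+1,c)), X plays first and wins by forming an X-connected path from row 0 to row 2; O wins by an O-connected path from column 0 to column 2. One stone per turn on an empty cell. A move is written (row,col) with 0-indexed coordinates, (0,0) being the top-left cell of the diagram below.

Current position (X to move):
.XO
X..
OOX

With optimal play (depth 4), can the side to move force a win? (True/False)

[.XO/X../OOX] X move#1: (0,0):-1/XXO/X../OOX*, (1,1):-1/.XO/XX./OOX, (1,2):-1/.XO/X.X/OOX
[XXO/X../OOX] O move#2: (1,1):+1/XXO/XO./OOX*, (1,2):+1/XXO/X.O/OOX
[XXO/XO./OOX] end (terminal -1, X#3); searched .XO/X../OOX to 4

X winning at [.XO/X../OOX]: False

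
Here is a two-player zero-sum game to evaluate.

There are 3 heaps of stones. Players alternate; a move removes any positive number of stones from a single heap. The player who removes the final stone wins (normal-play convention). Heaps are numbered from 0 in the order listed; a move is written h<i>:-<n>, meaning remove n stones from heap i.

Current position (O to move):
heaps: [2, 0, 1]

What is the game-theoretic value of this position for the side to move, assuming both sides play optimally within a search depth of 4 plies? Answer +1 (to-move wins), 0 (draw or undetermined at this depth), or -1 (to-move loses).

value((2,0,1), O) = +1

ply 1, O at (2,0,1) | h0:-1=+1→(1,0,1)*; h0:-2=-1→(0,0,1); h2:-1=-1→(2,0,0)
ply 2, X at (1,0,1) | h0:-1=-1→(0,0,1)*; h2:-1=-1→(1,0,0)
ply 3, O at (0,0,1) | h2:-1=+1→(0,0,0)*
ply 4: (0,0,0) is terminal -1 (X); from (2,0,1) depth 4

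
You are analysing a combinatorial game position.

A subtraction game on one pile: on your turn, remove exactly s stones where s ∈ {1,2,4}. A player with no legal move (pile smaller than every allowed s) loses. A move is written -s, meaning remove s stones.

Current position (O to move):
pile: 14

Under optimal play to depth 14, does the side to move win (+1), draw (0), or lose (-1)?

p1 O@[14]: -1[13]-1 -2[12]+1* -4[10]-1
p2 X@[12]: -1[11]-1* -2[10]-1 -4[8]-1
p3 O@[11]: -1[10]-1 -2[9]+1* -4[7]-1
p4 X@[9]: -1[8]-1* -2[7]-1 -4[5]-1
p5 O@[8]: -1[7]-1 -2[6]+1* -4[4]-1
p6 X@[6]: -1[5]-1* -2[4]-1 -4[2]-1
p7 O@[5]: -1[4]-1 -2[3]+1* -4[1]-1
p8 X@[3]: -1[2]-1* -2[1]-1
p9 O@[2]: -1[1]-1 -2[0]+1*
p10 X@[0] terminal -1; root [14] d14

value(14, O) = +1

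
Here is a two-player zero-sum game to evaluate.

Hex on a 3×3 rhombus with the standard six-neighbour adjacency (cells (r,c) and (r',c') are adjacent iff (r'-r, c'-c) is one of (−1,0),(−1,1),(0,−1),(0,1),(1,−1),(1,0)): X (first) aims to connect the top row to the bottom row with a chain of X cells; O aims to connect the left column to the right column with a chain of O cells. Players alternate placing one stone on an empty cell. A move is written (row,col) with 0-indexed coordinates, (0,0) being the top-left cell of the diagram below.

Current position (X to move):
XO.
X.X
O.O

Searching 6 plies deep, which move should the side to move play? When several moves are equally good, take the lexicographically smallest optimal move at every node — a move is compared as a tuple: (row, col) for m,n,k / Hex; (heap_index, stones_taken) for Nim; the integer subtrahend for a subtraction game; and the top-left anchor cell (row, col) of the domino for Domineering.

X's best at [XO./X.X/O.O]: (2,1)

[XO./X.X/O.O] X move#1: (0,2):-1/XOX/X.X/O.O, (1,1):-1/XO./XXX/O.O, (2,1):+1/XO./X.X/OXO*
[XO./X.X/OXO] O move#2: (0,2):-1/XOO/X.X/OXO*, (1,1):-1/XO./XOX/OXO
[XOO/X.X/OXO] X move#3: (1,1):+1/XOO/XXX/OXO*
[XOO/XXX/OXO] end (terminal -1, O#4); searched XO./X.X/O.O to 6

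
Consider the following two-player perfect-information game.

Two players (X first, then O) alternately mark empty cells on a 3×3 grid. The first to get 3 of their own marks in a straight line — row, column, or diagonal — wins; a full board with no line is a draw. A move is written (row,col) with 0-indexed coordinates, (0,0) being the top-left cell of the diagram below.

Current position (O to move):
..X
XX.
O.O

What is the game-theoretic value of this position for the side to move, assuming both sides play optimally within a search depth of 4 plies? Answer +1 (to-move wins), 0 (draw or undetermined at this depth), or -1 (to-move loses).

ply 1, O at ..X/XX./O.O | (0,0)=-1→O.X/XX./O.O; (0,1)=-1→.OX/XX./O.O; (1,2)=+0→..X/XXO/O.O; (2,1)=+1→..X/XX./OOO*
ply 2: ..X/XX./OOO is terminal -1 (X); from ..X/XX./O.O depth 4

value(..X/XX./O.O, O) = +1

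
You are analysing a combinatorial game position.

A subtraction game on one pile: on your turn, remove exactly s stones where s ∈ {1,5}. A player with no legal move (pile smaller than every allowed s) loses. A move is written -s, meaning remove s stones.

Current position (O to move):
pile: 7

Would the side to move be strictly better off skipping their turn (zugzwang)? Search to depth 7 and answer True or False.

zugzwang(7, O) = False

ply 1, O at 7 | -1=+1→6*; -5=+1→2
ply 2, X at 6 | -1=-1→5*; -5=-1→1
ply 3, O at 5 | -1=+1→4*; -5=+1→0
ply 4, X at 4 | -1=-1→3*
ply 5, O at 3 | -1=+1→2*
ply 6, X at 2 | -1=-1→1*
ply 7, O at 1 | -1=+1→0*
ply 8: 0 is terminal -1 (X); from 7 depth 7
suppose O passes — search the same position with X to move:
pass> ply 1, X at 7 | -1=+1→6*; -5=+1→2
pass> ply 2, O at 6 | -1=-1→5*; -5=-1→1
pass> ply 3, X at 5 | -1=+1→4*; -5=+1→0
pass> ply 4, O at 4 | -1=-1→3*
pass> ply 5, X at 3 | -1=+1→2*
pass> ply 6, O at 2 | -1=-1→1*
pass> ply 7, X at 1 | -1=+1→0*
pass> ply 8: 0 is terminal -1 (O); from 7 depth 7
for O: play +1, pass -1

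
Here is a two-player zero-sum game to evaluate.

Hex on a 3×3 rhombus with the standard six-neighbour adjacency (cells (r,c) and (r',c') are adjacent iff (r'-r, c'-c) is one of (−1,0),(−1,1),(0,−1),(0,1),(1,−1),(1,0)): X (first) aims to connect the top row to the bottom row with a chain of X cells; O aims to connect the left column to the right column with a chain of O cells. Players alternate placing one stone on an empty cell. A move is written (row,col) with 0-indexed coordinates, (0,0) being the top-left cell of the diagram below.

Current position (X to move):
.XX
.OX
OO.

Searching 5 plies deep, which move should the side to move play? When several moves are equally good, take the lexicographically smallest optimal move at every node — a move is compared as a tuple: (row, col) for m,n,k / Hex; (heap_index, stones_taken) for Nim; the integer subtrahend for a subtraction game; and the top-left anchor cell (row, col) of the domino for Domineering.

p1 X@[.XX/.OX/OO.]: (0,0)[XXX/.OX/OO.]-1 (1,0)[.XX/XOX/OO.]-1 (2,2)[.XX/.OX/OOX]+1*
p2 O@[.XX/.OX/OOX] terminal -1; root [.XX/.OX/OO.] d5

X's best at [.XX/.OX/OO.]: (2,2)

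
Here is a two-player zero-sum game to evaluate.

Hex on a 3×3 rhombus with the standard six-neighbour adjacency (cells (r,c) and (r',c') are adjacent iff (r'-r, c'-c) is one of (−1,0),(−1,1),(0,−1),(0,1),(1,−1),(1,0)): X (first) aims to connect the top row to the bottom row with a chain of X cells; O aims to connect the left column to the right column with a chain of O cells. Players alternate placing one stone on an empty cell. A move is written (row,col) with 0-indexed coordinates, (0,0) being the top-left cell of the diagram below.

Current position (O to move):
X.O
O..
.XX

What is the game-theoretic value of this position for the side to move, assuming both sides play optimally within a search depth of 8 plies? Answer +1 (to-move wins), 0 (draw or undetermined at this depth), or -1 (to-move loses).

[X.O/O../.XX] O move#1: (0,1):+1/XOO/O../.XX*, (1,1):+1/X.O/OO./.XX, (1,2):+1/X.O/O.O/.XX, (2,0):+1/X.O/O../OXX
[XOO/O../.XX] end (terminal -1, X#2); searched X.O/O../.XX to 8

value(X.O/O../.XX, O) = +1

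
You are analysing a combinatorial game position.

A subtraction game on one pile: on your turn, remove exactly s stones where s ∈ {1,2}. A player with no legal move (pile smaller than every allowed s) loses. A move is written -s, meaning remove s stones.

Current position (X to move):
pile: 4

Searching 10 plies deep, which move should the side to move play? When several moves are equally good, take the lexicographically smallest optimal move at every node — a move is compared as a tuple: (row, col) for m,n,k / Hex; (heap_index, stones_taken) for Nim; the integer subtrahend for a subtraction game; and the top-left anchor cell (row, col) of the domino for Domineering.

p1 X@[4]: -1[3]+1* -2[2]-1
p2 O@[3]: -1[2]-1* -2[1]-1
p3 X@[2]: -1[1]-1 -2[0]+1*
p4 O@[0] terminal -1; root [4] d10

X's best at [4]: -1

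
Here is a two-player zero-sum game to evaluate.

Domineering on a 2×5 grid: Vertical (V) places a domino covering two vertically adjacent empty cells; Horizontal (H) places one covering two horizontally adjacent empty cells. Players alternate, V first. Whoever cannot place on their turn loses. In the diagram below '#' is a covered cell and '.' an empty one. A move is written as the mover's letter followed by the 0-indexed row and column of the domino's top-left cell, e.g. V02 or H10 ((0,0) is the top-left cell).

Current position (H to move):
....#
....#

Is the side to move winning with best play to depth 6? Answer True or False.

H winning at [....#/....#]: True

[....#/....#] H move#1: H00:-1/##..#/....#, H01:+1/.##.#/....#*, H02:-1/..###/....#, H10:-1/....#/##..#, H11:+1/....#/.##.#, H12:-1/....#/..###
[.##.#/....#] V move#2: V00:-1/###.#/#...#*, V03:-1/.####/...##
[###.#/#...#] H move#3: H11:-1/###.#/###.#, H12:+1/###.#/#.###*
[###.#/#.###] end (terminal -1, V#4); searched ....#/....# to 6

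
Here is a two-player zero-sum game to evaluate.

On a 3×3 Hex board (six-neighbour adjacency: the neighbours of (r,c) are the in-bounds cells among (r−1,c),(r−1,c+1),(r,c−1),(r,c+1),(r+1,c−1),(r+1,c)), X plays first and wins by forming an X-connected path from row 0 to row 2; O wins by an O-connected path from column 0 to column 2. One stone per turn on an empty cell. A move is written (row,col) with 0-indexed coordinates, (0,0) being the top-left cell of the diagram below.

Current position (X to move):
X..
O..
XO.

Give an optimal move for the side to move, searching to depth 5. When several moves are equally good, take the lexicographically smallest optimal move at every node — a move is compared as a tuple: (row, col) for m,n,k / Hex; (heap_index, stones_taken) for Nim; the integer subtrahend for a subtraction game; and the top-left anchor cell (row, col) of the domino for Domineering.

X's best at [X../O../XO.]: (1,1)

ply 1, X at X../O../XO. | (0,1)=-1→XX./O../XO.; (0,2)=-1→X.X/O../XO.; (1,1)=+1→X../OX./XO.*; (1,2)=-1→X../O.X/XO.; (2,2)=-1→X../O../XOX
ply 2, O at X../OX./XO. | (0,1)=-1→XO./OX./XO.*; (0,2)=-1→X.O/OX./XO.; (1,2)=-1→X../OXO/XO.; (2,2)=-1→X../OX./XOO
ply 3, X at XO./OX./XO. | (0,2)=+1→XOX/OX./XO.*; (1,2)=-1→XO./OXX/XO.; (2,2)=-1→XO./OX./XOX
ply 4: XOX/OX./XO. is terminal -1 (O); from X../O../XO. depth 5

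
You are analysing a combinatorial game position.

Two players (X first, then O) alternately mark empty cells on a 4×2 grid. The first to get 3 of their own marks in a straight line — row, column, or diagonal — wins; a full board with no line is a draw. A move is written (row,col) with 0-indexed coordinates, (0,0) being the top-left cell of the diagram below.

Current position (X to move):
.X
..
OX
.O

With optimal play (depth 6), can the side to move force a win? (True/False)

p1 X@[.X/../OX/.O]: (0,0)[XX/../OX/.O]+0 (1,0)[.X/X./OX/.O]+0 (1,1)[.X/.X/OX/.O]+1* (3,0)[.X/../OX/XO]+0
p2 O@[.X/.X/OX/.O] terminal -1; root [.X/../OX/.O] d6

X winning at [.X/../OX/.O]: True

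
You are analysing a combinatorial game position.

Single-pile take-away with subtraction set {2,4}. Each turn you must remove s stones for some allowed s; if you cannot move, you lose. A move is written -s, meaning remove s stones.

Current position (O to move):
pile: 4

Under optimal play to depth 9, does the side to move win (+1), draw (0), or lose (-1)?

value(4, O) = +1

ply 1, O at 4 | -2=-1→2; -4=+1→0*
ply 2: 0 is terminal -1 (X); from 4 depth 9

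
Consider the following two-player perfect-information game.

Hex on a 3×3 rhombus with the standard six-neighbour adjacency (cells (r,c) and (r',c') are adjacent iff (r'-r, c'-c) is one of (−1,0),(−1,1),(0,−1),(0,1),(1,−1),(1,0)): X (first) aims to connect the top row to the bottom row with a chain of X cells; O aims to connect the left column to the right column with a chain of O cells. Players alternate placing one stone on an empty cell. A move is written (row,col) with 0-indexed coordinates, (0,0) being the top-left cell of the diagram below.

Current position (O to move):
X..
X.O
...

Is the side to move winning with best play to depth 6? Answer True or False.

O winning at [X../X.O/...]: True

[X../X.O/...] O move#1: (0,1):-1/XO./X.O/..., (0,2):-1/X.O/X.O/..., (1,1):-1/X../XOO/..., (2,0):+1/X../X.O/O..*, (2,1):-1/X../X.O/.O., (2,2):-1/X../X.O/..O
[X../X.O/O..] X move#2: (0,1):-1/XX./X.O/O..*, (0,2):-1/X.X/X.O/O.., (1,1):-1/X../XXO/O.., (2,1):-1/X../X.O/OX., (2,2):-1/X../X.O/O.X
[XX./X.O/O..] O move#3: (0,2):+1/XXO/X.O/O..*, (1,1):+1/XX./XOO/O.., (2,1):+1/XX./X.O/OO., (2,2):+1/XX./X.O/O.O
[XXO/X.O/O..] X move#4: (1,1):-1/XXO/XXO/O..*, (2,1):-1/XXO/X.O/OX., (2,2):-1/XXO/X.O/O.X
[XXO/XXO/O..] O move#5: (2,1):+1/XXO/XXO/OO.*, (2,2):-1/XXO/XXO/O.O
[XXO/XXO/OO.] end (terminal -1, X#6); searched X../X.O/... to 6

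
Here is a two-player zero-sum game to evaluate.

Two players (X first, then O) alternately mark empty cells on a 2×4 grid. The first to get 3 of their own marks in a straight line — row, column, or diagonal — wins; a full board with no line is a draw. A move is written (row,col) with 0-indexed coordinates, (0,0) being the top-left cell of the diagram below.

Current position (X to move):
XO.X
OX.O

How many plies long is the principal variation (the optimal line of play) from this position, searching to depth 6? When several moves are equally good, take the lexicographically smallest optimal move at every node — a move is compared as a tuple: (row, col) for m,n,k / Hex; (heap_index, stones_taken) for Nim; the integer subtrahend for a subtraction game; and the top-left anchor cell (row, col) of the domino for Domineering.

PV length from [XO.X/OX.O]: 2 plies

ply 1, X at XO.X/OX.O | (0,2)=+0→XOXX/OX.O*; (1,2)=+0→XO.X/OXXO
ply 2, O at XOXX/OX.O | (1,2)=+0→XOXX/OXOO*
ply 3: XOXX/OXOO is terminal +0 (X); from XO.X/OX.O depth 6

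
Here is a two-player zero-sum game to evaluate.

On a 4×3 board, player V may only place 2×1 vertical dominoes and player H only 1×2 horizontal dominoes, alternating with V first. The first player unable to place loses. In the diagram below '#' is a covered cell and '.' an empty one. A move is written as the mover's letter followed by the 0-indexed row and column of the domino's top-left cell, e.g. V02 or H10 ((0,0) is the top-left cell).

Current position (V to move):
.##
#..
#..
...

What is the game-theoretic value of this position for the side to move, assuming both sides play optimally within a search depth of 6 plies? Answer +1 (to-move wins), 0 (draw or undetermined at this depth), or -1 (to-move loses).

value(.##/#../#../..., V) = +1

[.##/#../#../...] V move#1: V11:+1/.##/##./##./...*, V12:+1/.##/#.#/#.#/..., V21:+1/.##/#../##./.#., V22:+1/.##/#../#.#/..#
[.##/##./##./...] H move#2: H30:-1/.##/##./##./##.*, H31:-1/.##/##./##./.##
[.##/##./##./##.] V move#3: V12:+1/.##/###/###/##.*, V22:+1/.##/##./###/###
[.##/###/###/##.] end (terminal -1, H#4); searched .##/#../#../... to 6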